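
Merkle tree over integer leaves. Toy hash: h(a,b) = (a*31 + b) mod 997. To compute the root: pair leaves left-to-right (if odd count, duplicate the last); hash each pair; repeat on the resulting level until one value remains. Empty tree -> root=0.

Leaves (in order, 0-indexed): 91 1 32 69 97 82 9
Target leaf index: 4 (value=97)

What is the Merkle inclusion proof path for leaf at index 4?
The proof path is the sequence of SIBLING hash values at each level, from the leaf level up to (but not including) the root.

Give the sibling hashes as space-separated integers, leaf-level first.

Answer: 82 288 807

Derivation:
L0 (leaves): [91, 1, 32, 69, 97, 82, 9], target index=4
L1: h(91,1)=(91*31+1)%997=828 [pair 0] h(32,69)=(32*31+69)%997=64 [pair 1] h(97,82)=(97*31+82)%997=98 [pair 2] h(9,9)=(9*31+9)%997=288 [pair 3] -> [828, 64, 98, 288]
  Sibling for proof at L0: 82
L2: h(828,64)=(828*31+64)%997=807 [pair 0] h(98,288)=(98*31+288)%997=335 [pair 1] -> [807, 335]
  Sibling for proof at L1: 288
L3: h(807,335)=(807*31+335)%997=427 [pair 0] -> [427]
  Sibling for proof at L2: 807
Root: 427
Proof path (sibling hashes from leaf to root): [82, 288, 807]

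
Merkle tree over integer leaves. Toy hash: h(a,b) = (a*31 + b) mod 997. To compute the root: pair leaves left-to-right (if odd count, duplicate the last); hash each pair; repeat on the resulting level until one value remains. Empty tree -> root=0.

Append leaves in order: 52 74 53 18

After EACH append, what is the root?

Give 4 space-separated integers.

Answer: 52 689 124 89

Derivation:
After append 52 (leaves=[52]):
  L0: [52]
  root=52
After append 74 (leaves=[52, 74]):
  L0: [52, 74]
  L1: h(52,74)=(52*31+74)%997=689 -> [689]
  root=689
After append 53 (leaves=[52, 74, 53]):
  L0: [52, 74, 53]
  L1: h(52,74)=(52*31+74)%997=689 h(53,53)=(53*31+53)%997=699 -> [689, 699]
  L2: h(689,699)=(689*31+699)%997=124 -> [124]
  root=124
After append 18 (leaves=[52, 74, 53, 18]):
  L0: [52, 74, 53, 18]
  L1: h(52,74)=(52*31+74)%997=689 h(53,18)=(53*31+18)%997=664 -> [689, 664]
  L2: h(689,664)=(689*31+664)%997=89 -> [89]
  root=89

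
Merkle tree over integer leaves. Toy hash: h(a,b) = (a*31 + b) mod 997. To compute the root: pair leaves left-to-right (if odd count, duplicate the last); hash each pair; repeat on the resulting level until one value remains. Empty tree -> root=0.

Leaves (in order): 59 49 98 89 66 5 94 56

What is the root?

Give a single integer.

Answer: 168

Derivation:
L0: [59, 49, 98, 89, 66, 5, 94, 56]
L1: h(59,49)=(59*31+49)%997=881 h(98,89)=(98*31+89)%997=136 h(66,5)=(66*31+5)%997=57 h(94,56)=(94*31+56)%997=976 -> [881, 136, 57, 976]
L2: h(881,136)=(881*31+136)%997=528 h(57,976)=(57*31+976)%997=749 -> [528, 749]
L3: h(528,749)=(528*31+749)%997=168 -> [168]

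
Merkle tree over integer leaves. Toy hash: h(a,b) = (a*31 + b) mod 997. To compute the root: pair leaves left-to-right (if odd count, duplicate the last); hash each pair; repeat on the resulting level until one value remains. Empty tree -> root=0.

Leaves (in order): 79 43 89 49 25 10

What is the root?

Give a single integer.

L0: [79, 43, 89, 49, 25, 10]
L1: h(79,43)=(79*31+43)%997=498 h(89,49)=(89*31+49)%997=814 h(25,10)=(25*31+10)%997=785 -> [498, 814, 785]
L2: h(498,814)=(498*31+814)%997=300 h(785,785)=(785*31+785)%997=195 -> [300, 195]
L3: h(300,195)=(300*31+195)%997=522 -> [522]

Answer: 522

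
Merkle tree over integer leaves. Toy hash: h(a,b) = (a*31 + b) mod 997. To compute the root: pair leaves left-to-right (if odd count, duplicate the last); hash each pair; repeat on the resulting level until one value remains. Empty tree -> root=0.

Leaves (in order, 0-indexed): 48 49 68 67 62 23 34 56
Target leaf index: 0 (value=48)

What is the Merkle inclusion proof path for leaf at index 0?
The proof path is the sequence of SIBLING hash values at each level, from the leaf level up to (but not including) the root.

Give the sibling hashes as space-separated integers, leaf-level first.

Answer: 49 181 588

Derivation:
L0 (leaves): [48, 49, 68, 67, 62, 23, 34, 56], target index=0
L1: h(48,49)=(48*31+49)%997=540 [pair 0] h(68,67)=(68*31+67)%997=181 [pair 1] h(62,23)=(62*31+23)%997=948 [pair 2] h(34,56)=(34*31+56)%997=113 [pair 3] -> [540, 181, 948, 113]
  Sibling for proof at L0: 49
L2: h(540,181)=(540*31+181)%997=969 [pair 0] h(948,113)=(948*31+113)%997=588 [pair 1] -> [969, 588]
  Sibling for proof at L1: 181
L3: h(969,588)=(969*31+588)%997=717 [pair 0] -> [717]
  Sibling for proof at L2: 588
Root: 717
Proof path (sibling hashes from leaf to root): [49, 181, 588]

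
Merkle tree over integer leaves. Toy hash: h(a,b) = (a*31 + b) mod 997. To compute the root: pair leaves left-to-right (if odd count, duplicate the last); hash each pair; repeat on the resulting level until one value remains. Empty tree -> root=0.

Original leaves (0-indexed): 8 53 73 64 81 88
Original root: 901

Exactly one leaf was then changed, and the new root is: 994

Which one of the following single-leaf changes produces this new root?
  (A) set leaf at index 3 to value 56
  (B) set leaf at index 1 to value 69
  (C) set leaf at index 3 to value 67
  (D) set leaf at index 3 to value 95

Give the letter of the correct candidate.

Answer: C

Derivation:
Original leaves: [8, 53, 73, 64, 81, 88]
Target new root: 994
Try each candidate change and compute the resulting root:
Candidate A: set leaf[3] = 56 -> leaves = [8, 53, 73, 56, 81, 88]
  L0: [8, 53, 73, 56, 81, 88]
  L1: h(8,53)=(8*31+53)%997=301 h(73,56)=(73*31+56)%997=325 h(81,88)=(81*31+88)%997=605 -> [301, 325, 605]
  L2: h(301,325)=(301*31+325)%997=683 h(605,605)=(605*31+605)%997=417 -> [683, 417]
  L3: h(683,417)=(683*31+417)%997=653 -> [653]
  root = 653 != target 994
Candidate B: set leaf[1] = 69 -> leaves = [8, 69, 73, 64, 81, 88]
  L0: [8, 69, 73, 64, 81, 88]
  L1: h(8,69)=(8*31+69)%997=317 h(73,64)=(73*31+64)%997=333 h(81,88)=(81*31+88)%997=605 -> [317, 333, 605]
  L2: h(317,333)=(317*31+333)%997=190 h(605,605)=(605*31+605)%997=417 -> [190, 417]
  L3: h(190,417)=(190*31+417)%997=325 -> [325]
  root = 325 != target 994
Candidate C: set leaf[3] = 67 -> leaves = [8, 53, 73, 67, 81, 88]
  L0: [8, 53, 73, 67, 81, 88]
  L1: h(8,53)=(8*31+53)%997=301 h(73,67)=(73*31+67)%997=336 h(81,88)=(81*31+88)%997=605 -> [301, 336, 605]
  L2: h(301,336)=(301*31+336)%997=694 h(605,605)=(605*31+605)%997=417 -> [694, 417]
  L3: h(694,417)=(694*31+417)%997=994 -> [994]
  root = 994 == target 994  ** MATCH **
Candidate D: set leaf[3] = 95 -> leaves = [8, 53, 73, 95, 81, 88]
  L0: [8, 53, 73, 95, 81, 88]
  L1: h(8,53)=(8*31+53)%997=301 h(73,95)=(73*31+95)%997=364 h(81,88)=(81*31+88)%997=605 -> [301, 364, 605]
  L2: h(301,364)=(301*31+364)%997=722 h(605,605)=(605*31+605)%997=417 -> [722, 417]
  L3: h(722,417)=(722*31+417)%997=865 -> [865]
  root = 865 != target 994
Candidate C produces the target root.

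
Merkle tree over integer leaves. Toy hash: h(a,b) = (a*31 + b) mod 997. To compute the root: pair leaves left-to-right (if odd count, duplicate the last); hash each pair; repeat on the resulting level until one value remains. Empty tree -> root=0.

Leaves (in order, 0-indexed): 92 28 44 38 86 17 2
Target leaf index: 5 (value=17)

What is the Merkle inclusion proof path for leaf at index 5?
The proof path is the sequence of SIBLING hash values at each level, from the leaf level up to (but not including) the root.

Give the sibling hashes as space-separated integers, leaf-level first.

Answer: 86 64 952

Derivation:
L0 (leaves): [92, 28, 44, 38, 86, 17, 2], target index=5
L1: h(92,28)=(92*31+28)%997=886 [pair 0] h(44,38)=(44*31+38)%997=405 [pair 1] h(86,17)=(86*31+17)%997=689 [pair 2] h(2,2)=(2*31+2)%997=64 [pair 3] -> [886, 405, 689, 64]
  Sibling for proof at L0: 86
L2: h(886,405)=(886*31+405)%997=952 [pair 0] h(689,64)=(689*31+64)%997=486 [pair 1] -> [952, 486]
  Sibling for proof at L1: 64
L3: h(952,486)=(952*31+486)%997=88 [pair 0] -> [88]
  Sibling for proof at L2: 952
Root: 88
Proof path (sibling hashes from leaf to root): [86, 64, 952]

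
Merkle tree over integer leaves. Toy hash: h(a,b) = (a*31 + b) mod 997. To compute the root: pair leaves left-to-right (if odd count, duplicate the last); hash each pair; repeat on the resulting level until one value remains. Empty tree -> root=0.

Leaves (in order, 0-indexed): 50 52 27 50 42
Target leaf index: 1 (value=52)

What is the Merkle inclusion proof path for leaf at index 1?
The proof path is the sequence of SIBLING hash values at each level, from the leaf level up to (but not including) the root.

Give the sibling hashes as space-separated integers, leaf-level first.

L0 (leaves): [50, 52, 27, 50, 42], target index=1
L1: h(50,52)=(50*31+52)%997=605 [pair 0] h(27,50)=(27*31+50)%997=887 [pair 1] h(42,42)=(42*31+42)%997=347 [pair 2] -> [605, 887, 347]
  Sibling for proof at L0: 50
L2: h(605,887)=(605*31+887)%997=699 [pair 0] h(347,347)=(347*31+347)%997=137 [pair 1] -> [699, 137]
  Sibling for proof at L1: 887
L3: h(699,137)=(699*31+137)%997=869 [pair 0] -> [869]
  Sibling for proof at L2: 137
Root: 869
Proof path (sibling hashes from leaf to root): [50, 887, 137]

Answer: 50 887 137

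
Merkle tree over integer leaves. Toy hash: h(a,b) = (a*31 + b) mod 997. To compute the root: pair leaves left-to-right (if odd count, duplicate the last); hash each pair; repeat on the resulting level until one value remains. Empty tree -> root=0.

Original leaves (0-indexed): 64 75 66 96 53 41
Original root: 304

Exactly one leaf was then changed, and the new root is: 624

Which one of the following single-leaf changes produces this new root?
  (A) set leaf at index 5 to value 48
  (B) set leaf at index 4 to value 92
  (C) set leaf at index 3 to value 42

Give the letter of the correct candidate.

Original leaves: [64, 75, 66, 96, 53, 41]
Target new root: 624
Try each candidate change and compute the resulting root:
Candidate A: set leaf[5] = 48 -> leaves = [64, 75, 66, 96, 53, 48]
  L0: [64, 75, 66, 96, 53, 48]
  L1: h(64,75)=(64*31+75)%997=65 h(66,96)=(66*31+96)%997=148 h(53,48)=(53*31+48)%997=694 -> [65, 148, 694]
  L2: h(65,148)=(65*31+148)%997=169 h(694,694)=(694*31+694)%997=274 -> [169, 274]
  L3: h(169,274)=(169*31+274)%997=528 -> [528]
  root = 528 != target 624
Candidate B: set leaf[4] = 92 -> leaves = [64, 75, 66, 96, 92, 41]
  L0: [64, 75, 66, 96, 92, 41]
  L1: h(64,75)=(64*31+75)%997=65 h(66,96)=(66*31+96)%997=148 h(92,41)=(92*31+41)%997=899 -> [65, 148, 899]
  L2: h(65,148)=(65*31+148)%997=169 h(899,899)=(899*31+899)%997=852 -> [169, 852]
  L3: h(169,852)=(169*31+852)%997=109 -> [109]
  root = 109 != target 624
Candidate C: set leaf[3] = 42 -> leaves = [64, 75, 66, 42, 53, 41]
  L0: [64, 75, 66, 42, 53, 41]
  L1: h(64,75)=(64*31+75)%997=65 h(66,42)=(66*31+42)%997=94 h(53,41)=(53*31+41)%997=687 -> [65, 94, 687]
  L2: h(65,94)=(65*31+94)%997=115 h(687,687)=(687*31+687)%997=50 -> [115, 50]
  L3: h(115,50)=(115*31+50)%997=624 -> [624]
  root = 624 == target 624  ** MATCH **
Candidate C produces the target root.

Answer: C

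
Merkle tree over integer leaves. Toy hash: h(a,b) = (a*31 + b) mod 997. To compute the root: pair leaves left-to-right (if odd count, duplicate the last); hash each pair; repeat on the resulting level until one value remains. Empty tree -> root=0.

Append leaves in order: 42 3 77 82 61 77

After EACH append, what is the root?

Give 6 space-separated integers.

Answer: 42 308 48 53 299 811

Derivation:
After append 42 (leaves=[42]):
  L0: [42]
  root=42
After append 3 (leaves=[42, 3]):
  L0: [42, 3]
  L1: h(42,3)=(42*31+3)%997=308 -> [308]
  root=308
After append 77 (leaves=[42, 3, 77]):
  L0: [42, 3, 77]
  L1: h(42,3)=(42*31+3)%997=308 h(77,77)=(77*31+77)%997=470 -> [308, 470]
  L2: h(308,470)=(308*31+470)%997=48 -> [48]
  root=48
After append 82 (leaves=[42, 3, 77, 82]):
  L0: [42, 3, 77, 82]
  L1: h(42,3)=(42*31+3)%997=308 h(77,82)=(77*31+82)%997=475 -> [308, 475]
  L2: h(308,475)=(308*31+475)%997=53 -> [53]
  root=53
After append 61 (leaves=[42, 3, 77, 82, 61]):
  L0: [42, 3, 77, 82, 61]
  L1: h(42,3)=(42*31+3)%997=308 h(77,82)=(77*31+82)%997=475 h(61,61)=(61*31+61)%997=955 -> [308, 475, 955]
  L2: h(308,475)=(308*31+475)%997=53 h(955,955)=(955*31+955)%997=650 -> [53, 650]
  L3: h(53,650)=(53*31+650)%997=299 -> [299]
  root=299
After append 77 (leaves=[42, 3, 77, 82, 61, 77]):
  L0: [42, 3, 77, 82, 61, 77]
  L1: h(42,3)=(42*31+3)%997=308 h(77,82)=(77*31+82)%997=475 h(61,77)=(61*31+77)%997=971 -> [308, 475, 971]
  L2: h(308,475)=(308*31+475)%997=53 h(971,971)=(971*31+971)%997=165 -> [53, 165]
  L3: h(53,165)=(53*31+165)%997=811 -> [811]
  root=811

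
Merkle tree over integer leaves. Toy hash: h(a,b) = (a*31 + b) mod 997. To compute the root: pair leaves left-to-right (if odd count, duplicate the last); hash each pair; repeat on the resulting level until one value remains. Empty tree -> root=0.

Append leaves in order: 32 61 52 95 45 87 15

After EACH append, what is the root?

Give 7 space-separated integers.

After append 32 (leaves=[32]):
  L0: [32]
  root=32
After append 61 (leaves=[32, 61]):
  L0: [32, 61]
  L1: h(32,61)=(32*31+61)%997=56 -> [56]
  root=56
After append 52 (leaves=[32, 61, 52]):
  L0: [32, 61, 52]
  L1: h(32,61)=(32*31+61)%997=56 h(52,52)=(52*31+52)%997=667 -> [56, 667]
  L2: h(56,667)=(56*31+667)%997=409 -> [409]
  root=409
After append 95 (leaves=[32, 61, 52, 95]):
  L0: [32, 61, 52, 95]
  L1: h(32,61)=(32*31+61)%997=56 h(52,95)=(52*31+95)%997=710 -> [56, 710]
  L2: h(56,710)=(56*31+710)%997=452 -> [452]
  root=452
After append 45 (leaves=[32, 61, 52, 95, 45]):
  L0: [32, 61, 52, 95, 45]
  L1: h(32,61)=(32*31+61)%997=56 h(52,95)=(52*31+95)%997=710 h(45,45)=(45*31+45)%997=443 -> [56, 710, 443]
  L2: h(56,710)=(56*31+710)%997=452 h(443,443)=(443*31+443)%997=218 -> [452, 218]
  L3: h(452,218)=(452*31+218)%997=272 -> [272]
  root=272
After append 87 (leaves=[32, 61, 52, 95, 45, 87]):
  L0: [32, 61, 52, 95, 45, 87]
  L1: h(32,61)=(32*31+61)%997=56 h(52,95)=(52*31+95)%997=710 h(45,87)=(45*31+87)%997=485 -> [56, 710, 485]
  L2: h(56,710)=(56*31+710)%997=452 h(485,485)=(485*31+485)%997=565 -> [452, 565]
  L3: h(452,565)=(452*31+565)%997=619 -> [619]
  root=619
After append 15 (leaves=[32, 61, 52, 95, 45, 87, 15]):
  L0: [32, 61, 52, 95, 45, 87, 15]
  L1: h(32,61)=(32*31+61)%997=56 h(52,95)=(52*31+95)%997=710 h(45,87)=(45*31+87)%997=485 h(15,15)=(15*31+15)%997=480 -> [56, 710, 485, 480]
  L2: h(56,710)=(56*31+710)%997=452 h(485,480)=(485*31+480)%997=560 -> [452, 560]
  L3: h(452,560)=(452*31+560)%997=614 -> [614]
  root=614

Answer: 32 56 409 452 272 619 614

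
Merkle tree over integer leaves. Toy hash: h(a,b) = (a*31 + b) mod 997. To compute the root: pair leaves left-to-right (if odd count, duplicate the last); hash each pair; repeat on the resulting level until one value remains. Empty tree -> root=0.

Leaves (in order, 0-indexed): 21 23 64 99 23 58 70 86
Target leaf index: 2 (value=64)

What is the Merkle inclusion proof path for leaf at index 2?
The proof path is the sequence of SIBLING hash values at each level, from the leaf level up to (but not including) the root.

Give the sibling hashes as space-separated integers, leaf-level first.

Answer: 99 674 235

Derivation:
L0 (leaves): [21, 23, 64, 99, 23, 58, 70, 86], target index=2
L1: h(21,23)=(21*31+23)%997=674 [pair 0] h(64,99)=(64*31+99)%997=89 [pair 1] h(23,58)=(23*31+58)%997=771 [pair 2] h(70,86)=(70*31+86)%997=262 [pair 3] -> [674, 89, 771, 262]
  Sibling for proof at L0: 99
L2: h(674,89)=(674*31+89)%997=46 [pair 0] h(771,262)=(771*31+262)%997=235 [pair 1] -> [46, 235]
  Sibling for proof at L1: 674
L3: h(46,235)=(46*31+235)%997=664 [pair 0] -> [664]
  Sibling for proof at L2: 235
Root: 664
Proof path (sibling hashes from leaf to root): [99, 674, 235]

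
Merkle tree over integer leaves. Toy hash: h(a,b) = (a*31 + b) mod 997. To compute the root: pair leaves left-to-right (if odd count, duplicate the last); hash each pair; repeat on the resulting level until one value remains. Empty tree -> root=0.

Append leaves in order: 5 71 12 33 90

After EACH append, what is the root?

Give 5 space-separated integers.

Answer: 5 226 411 432 867

Derivation:
After append 5 (leaves=[5]):
  L0: [5]
  root=5
After append 71 (leaves=[5, 71]):
  L0: [5, 71]
  L1: h(5,71)=(5*31+71)%997=226 -> [226]
  root=226
After append 12 (leaves=[5, 71, 12]):
  L0: [5, 71, 12]
  L1: h(5,71)=(5*31+71)%997=226 h(12,12)=(12*31+12)%997=384 -> [226, 384]
  L2: h(226,384)=(226*31+384)%997=411 -> [411]
  root=411
After append 33 (leaves=[5, 71, 12, 33]):
  L0: [5, 71, 12, 33]
  L1: h(5,71)=(5*31+71)%997=226 h(12,33)=(12*31+33)%997=405 -> [226, 405]
  L2: h(226,405)=(226*31+405)%997=432 -> [432]
  root=432
After append 90 (leaves=[5, 71, 12, 33, 90]):
  L0: [5, 71, 12, 33, 90]
  L1: h(5,71)=(5*31+71)%997=226 h(12,33)=(12*31+33)%997=405 h(90,90)=(90*31+90)%997=886 -> [226, 405, 886]
  L2: h(226,405)=(226*31+405)%997=432 h(886,886)=(886*31+886)%997=436 -> [432, 436]
  L3: h(432,436)=(432*31+436)%997=867 -> [867]
  root=867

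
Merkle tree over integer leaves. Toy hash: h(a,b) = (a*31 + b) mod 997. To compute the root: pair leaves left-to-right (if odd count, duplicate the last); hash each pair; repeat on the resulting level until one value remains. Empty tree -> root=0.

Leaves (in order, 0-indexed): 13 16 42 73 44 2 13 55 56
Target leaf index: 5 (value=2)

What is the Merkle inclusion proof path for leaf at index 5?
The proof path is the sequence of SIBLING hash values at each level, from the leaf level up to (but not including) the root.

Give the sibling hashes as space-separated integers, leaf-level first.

L0 (leaves): [13, 16, 42, 73, 44, 2, 13, 55, 56], target index=5
L1: h(13,16)=(13*31+16)%997=419 [pair 0] h(42,73)=(42*31+73)%997=378 [pair 1] h(44,2)=(44*31+2)%997=369 [pair 2] h(13,55)=(13*31+55)%997=458 [pair 3] h(56,56)=(56*31+56)%997=795 [pair 4] -> [419, 378, 369, 458, 795]
  Sibling for proof at L0: 44
L2: h(419,378)=(419*31+378)%997=406 [pair 0] h(369,458)=(369*31+458)%997=930 [pair 1] h(795,795)=(795*31+795)%997=515 [pair 2] -> [406, 930, 515]
  Sibling for proof at L1: 458
L3: h(406,930)=(406*31+930)%997=555 [pair 0] h(515,515)=(515*31+515)%997=528 [pair 1] -> [555, 528]
  Sibling for proof at L2: 406
L4: h(555,528)=(555*31+528)%997=784 [pair 0] -> [784]
  Sibling for proof at L3: 528
Root: 784
Proof path (sibling hashes from leaf to root): [44, 458, 406, 528]

Answer: 44 458 406 528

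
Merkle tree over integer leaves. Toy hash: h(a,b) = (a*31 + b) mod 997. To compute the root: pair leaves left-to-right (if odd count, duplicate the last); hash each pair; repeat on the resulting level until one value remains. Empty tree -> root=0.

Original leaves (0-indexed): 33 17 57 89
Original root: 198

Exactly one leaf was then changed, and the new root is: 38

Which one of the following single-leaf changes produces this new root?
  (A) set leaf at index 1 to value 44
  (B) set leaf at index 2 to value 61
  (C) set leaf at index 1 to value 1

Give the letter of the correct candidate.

Original leaves: [33, 17, 57, 89]
Target new root: 38
Try each candidate change and compute the resulting root:
Candidate A: set leaf[1] = 44 -> leaves = [33, 44, 57, 89]
  L0: [33, 44, 57, 89]
  L1: h(33,44)=(33*31+44)%997=70 h(57,89)=(57*31+89)%997=859 -> [70, 859]
  L2: h(70,859)=(70*31+859)%997=38 -> [38]
  root = 38 == target 38  ** MATCH **
Candidate B: set leaf[2] = 61 -> leaves = [33, 17, 61, 89]
  L0: [33, 17, 61, 89]
  L1: h(33,17)=(33*31+17)%997=43 h(61,89)=(61*31+89)%997=983 -> [43, 983]
  L2: h(43,983)=(43*31+983)%997=322 -> [322]
  root = 322 != target 38
Candidate C: set leaf[1] = 1 -> leaves = [33, 1, 57, 89]
  L0: [33, 1, 57, 89]
  L1: h(33,1)=(33*31+1)%997=27 h(57,89)=(57*31+89)%997=859 -> [27, 859]
  L2: h(27,859)=(27*31+859)%997=699 -> [699]
  root = 699 != target 38
Candidate A produces the target root.

Answer: A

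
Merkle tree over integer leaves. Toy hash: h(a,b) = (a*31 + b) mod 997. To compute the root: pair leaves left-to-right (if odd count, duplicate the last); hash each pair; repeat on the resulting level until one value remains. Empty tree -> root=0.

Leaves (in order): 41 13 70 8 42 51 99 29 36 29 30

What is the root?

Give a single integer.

Answer: 641

Derivation:
L0: [41, 13, 70, 8, 42, 51, 99, 29, 36, 29, 30]
L1: h(41,13)=(41*31+13)%997=287 h(70,8)=(70*31+8)%997=184 h(42,51)=(42*31+51)%997=356 h(99,29)=(99*31+29)%997=107 h(36,29)=(36*31+29)%997=148 h(30,30)=(30*31+30)%997=960 -> [287, 184, 356, 107, 148, 960]
L2: h(287,184)=(287*31+184)%997=108 h(356,107)=(356*31+107)%997=176 h(148,960)=(148*31+960)%997=563 -> [108, 176, 563]
L3: h(108,176)=(108*31+176)%997=533 h(563,563)=(563*31+563)%997=70 -> [533, 70]
L4: h(533,70)=(533*31+70)%997=641 -> [641]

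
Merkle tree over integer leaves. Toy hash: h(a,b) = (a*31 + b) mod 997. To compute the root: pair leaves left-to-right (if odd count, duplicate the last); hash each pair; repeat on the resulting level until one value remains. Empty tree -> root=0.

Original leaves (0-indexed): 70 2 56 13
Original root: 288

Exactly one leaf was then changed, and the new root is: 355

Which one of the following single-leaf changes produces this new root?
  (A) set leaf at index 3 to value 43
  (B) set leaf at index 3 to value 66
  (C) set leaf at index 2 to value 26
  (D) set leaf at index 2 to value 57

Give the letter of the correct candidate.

Answer: C

Derivation:
Original leaves: [70, 2, 56, 13]
Target new root: 355
Try each candidate change and compute the resulting root:
Candidate A: set leaf[3] = 43 -> leaves = [70, 2, 56, 43]
  L0: [70, 2, 56, 43]
  L1: h(70,2)=(70*31+2)%997=178 h(56,43)=(56*31+43)%997=782 -> [178, 782]
  L2: h(178,782)=(178*31+782)%997=318 -> [318]
  root = 318 != target 355
Candidate B: set leaf[3] = 66 -> leaves = [70, 2, 56, 66]
  L0: [70, 2, 56, 66]
  L1: h(70,2)=(70*31+2)%997=178 h(56,66)=(56*31+66)%997=805 -> [178, 805]
  L2: h(178,805)=(178*31+805)%997=341 -> [341]
  root = 341 != target 355
Candidate C: set leaf[2] = 26 -> leaves = [70, 2, 26, 13]
  L0: [70, 2, 26, 13]
  L1: h(70,2)=(70*31+2)%997=178 h(26,13)=(26*31+13)%997=819 -> [178, 819]
  L2: h(178,819)=(178*31+819)%997=355 -> [355]
  root = 355 == target 355  ** MATCH **
Candidate D: set leaf[2] = 57 -> leaves = [70, 2, 57, 13]
  L0: [70, 2, 57, 13]
  L1: h(70,2)=(70*31+2)%997=178 h(57,13)=(57*31+13)%997=783 -> [178, 783]
  L2: h(178,783)=(178*31+783)%997=319 -> [319]
  root = 319 != target 355
Candidate C produces the target root.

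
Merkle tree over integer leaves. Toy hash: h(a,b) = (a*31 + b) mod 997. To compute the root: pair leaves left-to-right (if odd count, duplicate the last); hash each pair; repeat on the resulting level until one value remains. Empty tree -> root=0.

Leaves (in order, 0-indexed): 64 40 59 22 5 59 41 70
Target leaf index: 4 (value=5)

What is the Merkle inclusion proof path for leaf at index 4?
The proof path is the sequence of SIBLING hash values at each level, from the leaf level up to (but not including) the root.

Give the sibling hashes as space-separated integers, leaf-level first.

L0 (leaves): [64, 40, 59, 22, 5, 59, 41, 70], target index=4
L1: h(64,40)=(64*31+40)%997=30 [pair 0] h(59,22)=(59*31+22)%997=854 [pair 1] h(5,59)=(5*31+59)%997=214 [pair 2] h(41,70)=(41*31+70)%997=344 [pair 3] -> [30, 854, 214, 344]
  Sibling for proof at L0: 59
L2: h(30,854)=(30*31+854)%997=787 [pair 0] h(214,344)=(214*31+344)%997=996 [pair 1] -> [787, 996]
  Sibling for proof at L1: 344
L3: h(787,996)=(787*31+996)%997=468 [pair 0] -> [468]
  Sibling for proof at L2: 787
Root: 468
Proof path (sibling hashes from leaf to root): [59, 344, 787]

Answer: 59 344 787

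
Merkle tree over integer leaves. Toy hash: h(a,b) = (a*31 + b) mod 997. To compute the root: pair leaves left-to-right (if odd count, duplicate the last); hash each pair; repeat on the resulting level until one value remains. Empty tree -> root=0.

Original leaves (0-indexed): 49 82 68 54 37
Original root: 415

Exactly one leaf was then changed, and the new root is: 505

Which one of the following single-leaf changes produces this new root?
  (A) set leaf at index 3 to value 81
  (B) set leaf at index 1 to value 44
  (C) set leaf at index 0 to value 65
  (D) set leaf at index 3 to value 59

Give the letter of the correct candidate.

Answer: C

Derivation:
Original leaves: [49, 82, 68, 54, 37]
Target new root: 505
Try each candidate change and compute the resulting root:
Candidate A: set leaf[3] = 81 -> leaves = [49, 82, 68, 81, 37]
  L0: [49, 82, 68, 81, 37]
  L1: h(49,82)=(49*31+82)%997=604 h(68,81)=(68*31+81)%997=195 h(37,37)=(37*31+37)%997=187 -> [604, 195, 187]
  L2: h(604,195)=(604*31+195)%997=973 h(187,187)=(187*31+187)%997=2 -> [973, 2]
  L3: h(973,2)=(973*31+2)%997=255 -> [255]
  root = 255 != target 505
Candidate B: set leaf[1] = 44 -> leaves = [49, 44, 68, 54, 37]
  L0: [49, 44, 68, 54, 37]
  L1: h(49,44)=(49*31+44)%997=566 h(68,54)=(68*31+54)%997=168 h(37,37)=(37*31+37)%997=187 -> [566, 168, 187]
  L2: h(566,168)=(566*31+168)%997=765 h(187,187)=(187*31+187)%997=2 -> [765, 2]
  L3: h(765,2)=(765*31+2)%997=786 -> [786]
  root = 786 != target 505
Candidate C: set leaf[0] = 65 -> leaves = [65, 82, 68, 54, 37]
  L0: [65, 82, 68, 54, 37]
  L1: h(65,82)=(65*31+82)%997=103 h(68,54)=(68*31+54)%997=168 h(37,37)=(37*31+37)%997=187 -> [103, 168, 187]
  L2: h(103,168)=(103*31+168)%997=370 h(187,187)=(187*31+187)%997=2 -> [370, 2]
  L3: h(370,2)=(370*31+2)%997=505 -> [505]
  root = 505 == target 505  ** MATCH **
Candidate D: set leaf[3] = 59 -> leaves = [49, 82, 68, 59, 37]
  L0: [49, 82, 68, 59, 37]
  L1: h(49,82)=(49*31+82)%997=604 h(68,59)=(68*31+59)%997=173 h(37,37)=(37*31+37)%997=187 -> [604, 173, 187]
  L2: h(604,173)=(604*31+173)%997=951 h(187,187)=(187*31+187)%997=2 -> [951, 2]
  L3: h(951,2)=(951*31+2)%997=570 -> [570]
  root = 570 != target 505
Candidate C produces the target root.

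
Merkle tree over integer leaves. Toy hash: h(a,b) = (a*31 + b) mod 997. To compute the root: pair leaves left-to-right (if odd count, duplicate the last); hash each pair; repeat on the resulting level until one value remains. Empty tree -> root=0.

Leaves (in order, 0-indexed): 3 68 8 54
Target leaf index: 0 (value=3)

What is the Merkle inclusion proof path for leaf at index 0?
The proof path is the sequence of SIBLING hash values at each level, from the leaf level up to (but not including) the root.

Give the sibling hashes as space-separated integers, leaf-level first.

Answer: 68 302

Derivation:
L0 (leaves): [3, 68, 8, 54], target index=0
L1: h(3,68)=(3*31+68)%997=161 [pair 0] h(8,54)=(8*31+54)%997=302 [pair 1] -> [161, 302]
  Sibling for proof at L0: 68
L2: h(161,302)=(161*31+302)%997=308 [pair 0] -> [308]
  Sibling for proof at L1: 302
Root: 308
Proof path (sibling hashes from leaf to root): [68, 302]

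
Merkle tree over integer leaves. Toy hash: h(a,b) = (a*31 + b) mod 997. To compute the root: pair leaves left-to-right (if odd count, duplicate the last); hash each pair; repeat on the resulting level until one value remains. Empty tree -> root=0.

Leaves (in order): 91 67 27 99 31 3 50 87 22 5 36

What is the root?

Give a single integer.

Answer: 117

Derivation:
L0: [91, 67, 27, 99, 31, 3, 50, 87, 22, 5, 36]
L1: h(91,67)=(91*31+67)%997=894 h(27,99)=(27*31+99)%997=936 h(31,3)=(31*31+3)%997=964 h(50,87)=(50*31+87)%997=640 h(22,5)=(22*31+5)%997=687 h(36,36)=(36*31+36)%997=155 -> [894, 936, 964, 640, 687, 155]
L2: h(894,936)=(894*31+936)%997=734 h(964,640)=(964*31+640)%997=614 h(687,155)=(687*31+155)%997=515 -> [734, 614, 515]
L3: h(734,614)=(734*31+614)%997=437 h(515,515)=(515*31+515)%997=528 -> [437, 528]
L4: h(437,528)=(437*31+528)%997=117 -> [117]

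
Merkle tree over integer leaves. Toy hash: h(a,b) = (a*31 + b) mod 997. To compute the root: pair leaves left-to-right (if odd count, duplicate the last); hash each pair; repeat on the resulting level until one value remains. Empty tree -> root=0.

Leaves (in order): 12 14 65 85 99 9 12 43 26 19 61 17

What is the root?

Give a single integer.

L0: [12, 14, 65, 85, 99, 9, 12, 43, 26, 19, 61, 17]
L1: h(12,14)=(12*31+14)%997=386 h(65,85)=(65*31+85)%997=106 h(99,9)=(99*31+9)%997=87 h(12,43)=(12*31+43)%997=415 h(26,19)=(26*31+19)%997=825 h(61,17)=(61*31+17)%997=911 -> [386, 106, 87, 415, 825, 911]
L2: h(386,106)=(386*31+106)%997=108 h(87,415)=(87*31+415)%997=121 h(825,911)=(825*31+911)%997=564 -> [108, 121, 564]
L3: h(108,121)=(108*31+121)%997=478 h(564,564)=(564*31+564)%997=102 -> [478, 102]
L4: h(478,102)=(478*31+102)%997=962 -> [962]

Answer: 962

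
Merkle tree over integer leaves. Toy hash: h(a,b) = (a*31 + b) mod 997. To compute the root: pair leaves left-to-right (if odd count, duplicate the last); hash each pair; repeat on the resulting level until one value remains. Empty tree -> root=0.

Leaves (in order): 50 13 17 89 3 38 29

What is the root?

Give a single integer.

L0: [50, 13, 17, 89, 3, 38, 29]
L1: h(50,13)=(50*31+13)%997=566 h(17,89)=(17*31+89)%997=616 h(3,38)=(3*31+38)%997=131 h(29,29)=(29*31+29)%997=928 -> [566, 616, 131, 928]
L2: h(566,616)=(566*31+616)%997=216 h(131,928)=(131*31+928)%997=4 -> [216, 4]
L3: h(216,4)=(216*31+4)%997=718 -> [718]

Answer: 718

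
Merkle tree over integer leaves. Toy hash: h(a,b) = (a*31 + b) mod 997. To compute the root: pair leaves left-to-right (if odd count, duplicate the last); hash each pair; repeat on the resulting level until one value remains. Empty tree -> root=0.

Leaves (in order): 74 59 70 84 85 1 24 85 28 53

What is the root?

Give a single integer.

Answer: 298

Derivation:
L0: [74, 59, 70, 84, 85, 1, 24, 85, 28, 53]
L1: h(74,59)=(74*31+59)%997=359 h(70,84)=(70*31+84)%997=260 h(85,1)=(85*31+1)%997=642 h(24,85)=(24*31+85)%997=829 h(28,53)=(28*31+53)%997=921 -> [359, 260, 642, 829, 921]
L2: h(359,260)=(359*31+260)%997=422 h(642,829)=(642*31+829)%997=791 h(921,921)=(921*31+921)%997=559 -> [422, 791, 559]
L3: h(422,791)=(422*31+791)%997=912 h(559,559)=(559*31+559)%997=939 -> [912, 939]
L4: h(912,939)=(912*31+939)%997=298 -> [298]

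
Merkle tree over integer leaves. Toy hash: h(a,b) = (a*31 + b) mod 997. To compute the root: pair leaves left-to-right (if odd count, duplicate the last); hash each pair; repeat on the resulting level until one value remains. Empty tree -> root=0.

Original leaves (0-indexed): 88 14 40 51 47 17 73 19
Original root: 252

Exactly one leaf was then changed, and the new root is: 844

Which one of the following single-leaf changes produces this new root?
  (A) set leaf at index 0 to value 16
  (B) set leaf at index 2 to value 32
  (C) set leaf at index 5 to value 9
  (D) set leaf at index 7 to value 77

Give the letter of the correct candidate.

Original leaves: [88, 14, 40, 51, 47, 17, 73, 19]
Target new root: 844
Try each candidate change and compute the resulting root:
Candidate A: set leaf[0] = 16 -> leaves = [16, 14, 40, 51, 47, 17, 73, 19]
  L0: [16, 14, 40, 51, 47, 17, 73, 19]
  L1: h(16,14)=(16*31+14)%997=510 h(40,51)=(40*31+51)%997=294 h(47,17)=(47*31+17)%997=477 h(73,19)=(73*31+19)%997=288 -> [510, 294, 477, 288]
  L2: h(510,294)=(510*31+294)%997=152 h(477,288)=(477*31+288)%997=120 -> [152, 120]
  L3: h(152,120)=(152*31+120)%997=844 -> [844]
  root = 844 == target 844  ** MATCH **
Candidate B: set leaf[2] = 32 -> leaves = [88, 14, 32, 51, 47, 17, 73, 19]
  L0: [88, 14, 32, 51, 47, 17, 73, 19]
  L1: h(88,14)=(88*31+14)%997=748 h(32,51)=(32*31+51)%997=46 h(47,17)=(47*31+17)%997=477 h(73,19)=(73*31+19)%997=288 -> [748, 46, 477, 288]
  L2: h(748,46)=(748*31+46)%997=303 h(477,288)=(477*31+288)%997=120 -> [303, 120]
  L3: h(303,120)=(303*31+120)%997=540 -> [540]
  root = 540 != target 844
Candidate C: set leaf[5] = 9 -> leaves = [88, 14, 40, 51, 47, 9, 73, 19]
  L0: [88, 14, 40, 51, 47, 9, 73, 19]
  L1: h(88,14)=(88*31+14)%997=748 h(40,51)=(40*31+51)%997=294 h(47,9)=(47*31+9)%997=469 h(73,19)=(73*31+19)%997=288 -> [748, 294, 469, 288]
  L2: h(748,294)=(748*31+294)%997=551 h(469,288)=(469*31+288)%997=869 -> [551, 869]
  L3: h(551,869)=(551*31+869)%997=4 -> [4]
  root = 4 != target 844
Candidate D: set leaf[7] = 77 -> leaves = [88, 14, 40, 51, 47, 17, 73, 77]
  L0: [88, 14, 40, 51, 47, 17, 73, 77]
  L1: h(88,14)=(88*31+14)%997=748 h(40,51)=(40*31+51)%997=294 h(47,17)=(47*31+17)%997=477 h(73,77)=(73*31+77)%997=346 -> [748, 294, 477, 346]
  L2: h(748,294)=(748*31+294)%997=551 h(477,346)=(477*31+346)%997=178 -> [551, 178]
  L3: h(551,178)=(551*31+178)%997=310 -> [310]
  root = 310 != target 844
Candidate A produces the target root.

Answer: A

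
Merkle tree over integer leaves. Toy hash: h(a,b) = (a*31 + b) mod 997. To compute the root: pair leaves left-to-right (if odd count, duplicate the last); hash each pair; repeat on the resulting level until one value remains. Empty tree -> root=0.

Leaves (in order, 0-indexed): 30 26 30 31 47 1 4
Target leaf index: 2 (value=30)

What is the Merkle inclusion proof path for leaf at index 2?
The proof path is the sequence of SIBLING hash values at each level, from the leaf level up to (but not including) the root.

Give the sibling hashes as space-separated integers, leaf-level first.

Answer: 31 956 461

Derivation:
L0 (leaves): [30, 26, 30, 31, 47, 1, 4], target index=2
L1: h(30,26)=(30*31+26)%997=956 [pair 0] h(30,31)=(30*31+31)%997=961 [pair 1] h(47,1)=(47*31+1)%997=461 [pair 2] h(4,4)=(4*31+4)%997=128 [pair 3] -> [956, 961, 461, 128]
  Sibling for proof at L0: 31
L2: h(956,961)=(956*31+961)%997=687 [pair 0] h(461,128)=(461*31+128)%997=461 [pair 1] -> [687, 461]
  Sibling for proof at L1: 956
L3: h(687,461)=(687*31+461)%997=821 [pair 0] -> [821]
  Sibling for proof at L2: 461
Root: 821
Proof path (sibling hashes from leaf to root): [31, 956, 461]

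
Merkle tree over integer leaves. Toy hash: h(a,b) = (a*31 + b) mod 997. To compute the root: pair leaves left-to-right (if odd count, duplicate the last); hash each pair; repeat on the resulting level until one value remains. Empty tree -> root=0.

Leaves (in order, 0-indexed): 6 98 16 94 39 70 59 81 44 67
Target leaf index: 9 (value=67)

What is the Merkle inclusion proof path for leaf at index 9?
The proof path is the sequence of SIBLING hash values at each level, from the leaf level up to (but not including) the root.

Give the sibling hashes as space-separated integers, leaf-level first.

L0 (leaves): [6, 98, 16, 94, 39, 70, 59, 81, 44, 67], target index=9
L1: h(6,98)=(6*31+98)%997=284 [pair 0] h(16,94)=(16*31+94)%997=590 [pair 1] h(39,70)=(39*31+70)%997=282 [pair 2] h(59,81)=(59*31+81)%997=913 [pair 3] h(44,67)=(44*31+67)%997=434 [pair 4] -> [284, 590, 282, 913, 434]
  Sibling for proof at L0: 44
L2: h(284,590)=(284*31+590)%997=421 [pair 0] h(282,913)=(282*31+913)%997=682 [pair 1] h(434,434)=(434*31+434)%997=927 [pair 2] -> [421, 682, 927]
  Sibling for proof at L1: 434
L3: h(421,682)=(421*31+682)%997=772 [pair 0] h(927,927)=(927*31+927)%997=751 [pair 1] -> [772, 751]
  Sibling for proof at L2: 927
L4: h(772,751)=(772*31+751)%997=755 [pair 0] -> [755]
  Sibling for proof at L3: 772
Root: 755
Proof path (sibling hashes from leaf to root): [44, 434, 927, 772]

Answer: 44 434 927 772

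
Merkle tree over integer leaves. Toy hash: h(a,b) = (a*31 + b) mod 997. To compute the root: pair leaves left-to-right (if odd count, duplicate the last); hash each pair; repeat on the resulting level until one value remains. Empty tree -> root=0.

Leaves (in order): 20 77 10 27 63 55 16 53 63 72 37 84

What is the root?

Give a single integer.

L0: [20, 77, 10, 27, 63, 55, 16, 53, 63, 72, 37, 84]
L1: h(20,77)=(20*31+77)%997=697 h(10,27)=(10*31+27)%997=337 h(63,55)=(63*31+55)%997=14 h(16,53)=(16*31+53)%997=549 h(63,72)=(63*31+72)%997=31 h(37,84)=(37*31+84)%997=234 -> [697, 337, 14, 549, 31, 234]
L2: h(697,337)=(697*31+337)%997=10 h(14,549)=(14*31+549)%997=983 h(31,234)=(31*31+234)%997=198 -> [10, 983, 198]
L3: h(10,983)=(10*31+983)%997=296 h(198,198)=(198*31+198)%997=354 -> [296, 354]
L4: h(296,354)=(296*31+354)%997=557 -> [557]

Answer: 557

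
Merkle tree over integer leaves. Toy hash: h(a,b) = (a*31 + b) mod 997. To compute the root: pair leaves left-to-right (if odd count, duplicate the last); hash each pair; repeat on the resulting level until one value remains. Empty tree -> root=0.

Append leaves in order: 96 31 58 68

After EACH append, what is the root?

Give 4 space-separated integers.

After append 96 (leaves=[96]):
  L0: [96]
  root=96
After append 31 (leaves=[96, 31]):
  L0: [96, 31]
  L1: h(96,31)=(96*31+31)%997=16 -> [16]
  root=16
After append 58 (leaves=[96, 31, 58]):
  L0: [96, 31, 58]
  L1: h(96,31)=(96*31+31)%997=16 h(58,58)=(58*31+58)%997=859 -> [16, 859]
  L2: h(16,859)=(16*31+859)%997=358 -> [358]
  root=358
After append 68 (leaves=[96, 31, 58, 68]):
  L0: [96, 31, 58, 68]
  L1: h(96,31)=(96*31+31)%997=16 h(58,68)=(58*31+68)%997=869 -> [16, 869]
  L2: h(16,869)=(16*31+869)%997=368 -> [368]
  root=368

Answer: 96 16 358 368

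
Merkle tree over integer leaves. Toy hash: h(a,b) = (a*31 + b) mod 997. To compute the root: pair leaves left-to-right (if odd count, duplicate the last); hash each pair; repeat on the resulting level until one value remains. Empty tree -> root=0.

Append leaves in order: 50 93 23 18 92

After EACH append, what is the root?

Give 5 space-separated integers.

Answer: 50 646 822 817 892

Derivation:
After append 50 (leaves=[50]):
  L0: [50]
  root=50
After append 93 (leaves=[50, 93]):
  L0: [50, 93]
  L1: h(50,93)=(50*31+93)%997=646 -> [646]
  root=646
After append 23 (leaves=[50, 93, 23]):
  L0: [50, 93, 23]
  L1: h(50,93)=(50*31+93)%997=646 h(23,23)=(23*31+23)%997=736 -> [646, 736]
  L2: h(646,736)=(646*31+736)%997=822 -> [822]
  root=822
After append 18 (leaves=[50, 93, 23, 18]):
  L0: [50, 93, 23, 18]
  L1: h(50,93)=(50*31+93)%997=646 h(23,18)=(23*31+18)%997=731 -> [646, 731]
  L2: h(646,731)=(646*31+731)%997=817 -> [817]
  root=817
After append 92 (leaves=[50, 93, 23, 18, 92]):
  L0: [50, 93, 23, 18, 92]
  L1: h(50,93)=(50*31+93)%997=646 h(23,18)=(23*31+18)%997=731 h(92,92)=(92*31+92)%997=950 -> [646, 731, 950]
  L2: h(646,731)=(646*31+731)%997=817 h(950,950)=(950*31+950)%997=490 -> [817, 490]
  L3: h(817,490)=(817*31+490)%997=892 -> [892]
  root=892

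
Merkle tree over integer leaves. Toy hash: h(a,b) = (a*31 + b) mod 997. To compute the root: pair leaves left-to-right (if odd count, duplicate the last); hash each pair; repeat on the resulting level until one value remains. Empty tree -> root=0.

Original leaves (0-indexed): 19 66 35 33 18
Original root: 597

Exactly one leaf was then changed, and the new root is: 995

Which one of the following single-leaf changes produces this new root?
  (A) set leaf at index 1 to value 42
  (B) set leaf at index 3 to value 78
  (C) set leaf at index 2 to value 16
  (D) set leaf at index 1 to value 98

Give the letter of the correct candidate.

Answer: B

Derivation:
Original leaves: [19, 66, 35, 33, 18]
Target new root: 995
Try each candidate change and compute the resulting root:
Candidate A: set leaf[1] = 42 -> leaves = [19, 42, 35, 33, 18]
  L0: [19, 42, 35, 33, 18]
  L1: h(19,42)=(19*31+42)%997=631 h(35,33)=(35*31+33)%997=121 h(18,18)=(18*31+18)%997=576 -> [631, 121, 576]
  L2: h(631,121)=(631*31+121)%997=739 h(576,576)=(576*31+576)%997=486 -> [739, 486]
  L3: h(739,486)=(739*31+486)%997=464 -> [464]
  root = 464 != target 995
Candidate B: set leaf[3] = 78 -> leaves = [19, 66, 35, 78, 18]
  L0: [19, 66, 35, 78, 18]
  L1: h(19,66)=(19*31+66)%997=655 h(35,78)=(35*31+78)%997=166 h(18,18)=(18*31+18)%997=576 -> [655, 166, 576]
  L2: h(655,166)=(655*31+166)%997=531 h(576,576)=(576*31+576)%997=486 -> [531, 486]
  L3: h(531,486)=(531*31+486)%997=995 -> [995]
  root = 995 == target 995  ** MATCH **
Candidate C: set leaf[2] = 16 -> leaves = [19, 66, 16, 33, 18]
  L0: [19, 66, 16, 33, 18]
  L1: h(19,66)=(19*31+66)%997=655 h(16,33)=(16*31+33)%997=529 h(18,18)=(18*31+18)%997=576 -> [655, 529, 576]
  L2: h(655,529)=(655*31+529)%997=894 h(576,576)=(576*31+576)%997=486 -> [894, 486]
  L3: h(894,486)=(894*31+486)%997=284 -> [284]
  root = 284 != target 995
Candidate D: set leaf[1] = 98 -> leaves = [19, 98, 35, 33, 18]
  L0: [19, 98, 35, 33, 18]
  L1: h(19,98)=(19*31+98)%997=687 h(35,33)=(35*31+33)%997=121 h(18,18)=(18*31+18)%997=576 -> [687, 121, 576]
  L2: h(687,121)=(687*31+121)%997=481 h(576,576)=(576*31+576)%997=486 -> [481, 486]
  L3: h(481,486)=(481*31+486)%997=442 -> [442]
  root = 442 != target 995
Candidate B produces the target root.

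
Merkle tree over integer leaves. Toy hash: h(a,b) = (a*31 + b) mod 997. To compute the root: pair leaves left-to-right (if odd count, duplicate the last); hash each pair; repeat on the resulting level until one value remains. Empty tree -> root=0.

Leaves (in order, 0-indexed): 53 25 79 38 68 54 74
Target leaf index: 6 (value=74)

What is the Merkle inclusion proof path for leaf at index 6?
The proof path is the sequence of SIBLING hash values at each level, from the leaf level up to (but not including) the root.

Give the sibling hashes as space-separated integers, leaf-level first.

L0 (leaves): [53, 25, 79, 38, 68, 54, 74], target index=6
L1: h(53,25)=(53*31+25)%997=671 [pair 0] h(79,38)=(79*31+38)%997=493 [pair 1] h(68,54)=(68*31+54)%997=168 [pair 2] h(74,74)=(74*31+74)%997=374 [pair 3] -> [671, 493, 168, 374]
  Sibling for proof at L0: 74
L2: h(671,493)=(671*31+493)%997=357 [pair 0] h(168,374)=(168*31+374)%997=597 [pair 1] -> [357, 597]
  Sibling for proof at L1: 168
L3: h(357,597)=(357*31+597)%997=697 [pair 0] -> [697]
  Sibling for proof at L2: 357
Root: 697
Proof path (sibling hashes from leaf to root): [74, 168, 357]

Answer: 74 168 357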